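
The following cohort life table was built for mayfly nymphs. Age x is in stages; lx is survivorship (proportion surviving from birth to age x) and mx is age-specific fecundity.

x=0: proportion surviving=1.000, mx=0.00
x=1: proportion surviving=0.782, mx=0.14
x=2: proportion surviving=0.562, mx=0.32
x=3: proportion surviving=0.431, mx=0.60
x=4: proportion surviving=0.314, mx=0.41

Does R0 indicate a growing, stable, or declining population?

R0 = Σ lx·mx = 0 + 0.10948 + 0.17984 + 0.2586 + 0.12874 = 0.67666
R0 < 1, so the population is declining.

declining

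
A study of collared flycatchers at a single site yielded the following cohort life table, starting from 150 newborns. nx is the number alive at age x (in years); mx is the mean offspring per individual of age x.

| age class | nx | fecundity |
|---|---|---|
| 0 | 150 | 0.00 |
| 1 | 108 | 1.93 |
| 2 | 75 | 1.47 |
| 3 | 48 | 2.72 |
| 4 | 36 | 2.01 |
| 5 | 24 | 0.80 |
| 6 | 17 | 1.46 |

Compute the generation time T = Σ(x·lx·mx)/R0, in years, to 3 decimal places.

2.396

lx = nx/n0 = nx/150: 1, 0.72, 0.5, 0.32, 0.24, 0.16, 0.11333…
lx·mx: 0, 1.3896, 0.735, 0.8704, 0.4824, 0.128, 0.165467… → R0 = 3.770867…
x·lx·mx: 0, 1.3896, 1.47, 2.6112, 1.9296, 0.64, 0.9928… → Σ = 9.0332…
T = 9.0332… / 3.770867… = 2.395524… → 2.396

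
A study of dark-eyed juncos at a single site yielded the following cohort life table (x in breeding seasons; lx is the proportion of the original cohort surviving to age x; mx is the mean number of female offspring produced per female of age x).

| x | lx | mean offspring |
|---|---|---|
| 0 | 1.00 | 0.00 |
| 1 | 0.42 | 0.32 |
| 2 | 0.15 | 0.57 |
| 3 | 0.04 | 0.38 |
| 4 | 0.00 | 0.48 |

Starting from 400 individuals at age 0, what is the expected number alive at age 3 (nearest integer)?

16

Expected survivors = N0 · l_3 = 400 × 0.04 = 16 → 16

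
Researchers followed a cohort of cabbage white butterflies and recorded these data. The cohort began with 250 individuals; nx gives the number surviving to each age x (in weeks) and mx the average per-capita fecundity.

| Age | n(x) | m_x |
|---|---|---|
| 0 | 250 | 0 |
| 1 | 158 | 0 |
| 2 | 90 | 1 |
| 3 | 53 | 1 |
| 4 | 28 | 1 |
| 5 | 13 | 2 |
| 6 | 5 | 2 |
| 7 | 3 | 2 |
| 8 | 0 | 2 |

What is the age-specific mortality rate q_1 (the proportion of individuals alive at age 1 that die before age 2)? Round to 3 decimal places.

lx = nx/n0 = nx/250: 1, 0.632, 0.36, 0.212, 0.112, 0.052, 0.02, 0.012, 0
q_1 = (l_1 − l_2) / l_1 = (0.632 − 0.36) / 0.632
     = 0.272 / 0.632 = 0.43038… → 0.430

0.430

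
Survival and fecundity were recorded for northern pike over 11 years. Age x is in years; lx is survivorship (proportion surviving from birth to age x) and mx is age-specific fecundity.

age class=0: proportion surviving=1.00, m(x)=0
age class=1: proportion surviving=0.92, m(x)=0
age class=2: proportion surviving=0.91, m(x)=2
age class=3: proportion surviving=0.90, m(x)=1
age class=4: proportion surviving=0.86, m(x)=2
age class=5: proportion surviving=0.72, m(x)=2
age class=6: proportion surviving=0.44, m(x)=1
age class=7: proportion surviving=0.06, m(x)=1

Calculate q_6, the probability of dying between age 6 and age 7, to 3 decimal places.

0.864

q_6 = (l_6 − l_7) / l_6 = (0.44 − 0.06) / 0.44
     = 0.38 / 0.44 = 0.863636… → 0.864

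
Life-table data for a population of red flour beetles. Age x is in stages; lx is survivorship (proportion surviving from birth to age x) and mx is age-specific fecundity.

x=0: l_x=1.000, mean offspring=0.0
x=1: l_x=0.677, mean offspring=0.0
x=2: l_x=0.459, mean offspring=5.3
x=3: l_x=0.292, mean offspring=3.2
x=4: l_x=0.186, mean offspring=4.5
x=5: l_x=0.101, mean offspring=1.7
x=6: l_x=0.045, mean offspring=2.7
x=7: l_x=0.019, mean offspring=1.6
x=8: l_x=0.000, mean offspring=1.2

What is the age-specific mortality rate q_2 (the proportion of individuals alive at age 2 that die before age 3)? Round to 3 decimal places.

0.364

q_2 = (l_2 − l_3) / l_2 = (0.459 − 0.292) / 0.459
     = 0.167 / 0.459 = 0.363834… → 0.364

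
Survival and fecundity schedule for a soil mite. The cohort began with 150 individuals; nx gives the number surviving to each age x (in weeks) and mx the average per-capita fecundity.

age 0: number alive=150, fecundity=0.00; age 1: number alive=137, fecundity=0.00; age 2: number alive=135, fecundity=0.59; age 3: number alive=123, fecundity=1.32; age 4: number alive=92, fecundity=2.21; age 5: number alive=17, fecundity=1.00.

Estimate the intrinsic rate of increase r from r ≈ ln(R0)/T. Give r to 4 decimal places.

0.3369

lx = nx/n0 = nx/150: 1, 0.91333…, 0.9, 0.82, 0.61333…, 0.11333…
R0 = Σ lx·mx = 0 + 0 + 0.531 + 1.0824 + 1.35547… + 0.11333… = 3.0822…
Σ x·lx·mx = 10.297733…; T = 10.297733…/3.0822… = 3.34103…
r ≈ ln(R0)/T = ln(3.0822…)/3.34103… = 0.336915… → 0.3369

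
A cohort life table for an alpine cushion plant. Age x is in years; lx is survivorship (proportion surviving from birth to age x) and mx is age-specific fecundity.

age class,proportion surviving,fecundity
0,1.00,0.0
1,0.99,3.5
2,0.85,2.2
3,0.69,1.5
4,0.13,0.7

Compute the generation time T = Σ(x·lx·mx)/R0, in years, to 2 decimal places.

lx·mx: 0, 3.465, 1.87, 1.035, 0.091 → R0 = 6.461
x·lx·mx: 0, 3.465, 3.74, 3.105, 0.364 → Σ = 10.674
T = 10.674 / 6.461 = 1.652066… → 1.65

1.65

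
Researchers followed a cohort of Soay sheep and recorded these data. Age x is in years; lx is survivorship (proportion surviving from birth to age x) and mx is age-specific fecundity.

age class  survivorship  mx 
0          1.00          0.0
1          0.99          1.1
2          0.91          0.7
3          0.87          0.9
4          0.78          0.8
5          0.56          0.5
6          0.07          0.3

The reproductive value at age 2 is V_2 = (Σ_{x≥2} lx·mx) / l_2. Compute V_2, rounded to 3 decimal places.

2.577

lx·mx for x ≥ 2: 0.637, 0.783, 0.624, 0.28, 0.021 → sum = 2.345
V_2 = 2.345 / l_2 = 2.345 / 0.91 = 2.576923… → 2.577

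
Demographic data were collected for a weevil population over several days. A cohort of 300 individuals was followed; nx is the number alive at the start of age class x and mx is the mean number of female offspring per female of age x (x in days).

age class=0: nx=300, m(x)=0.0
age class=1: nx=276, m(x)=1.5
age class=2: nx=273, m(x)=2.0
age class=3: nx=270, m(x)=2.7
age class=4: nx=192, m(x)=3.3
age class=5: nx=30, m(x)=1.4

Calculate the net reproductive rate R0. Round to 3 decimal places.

lx = nx/n0 = nx/300: 1, 0.92, 0.91, 0.9, 0.64, 0.1
lx·mx by age: 0, 1.38, 1.82, 2.43, 2.112, 0.14
R0 = Σ lx·mx = 7.882 → 7.882

7.882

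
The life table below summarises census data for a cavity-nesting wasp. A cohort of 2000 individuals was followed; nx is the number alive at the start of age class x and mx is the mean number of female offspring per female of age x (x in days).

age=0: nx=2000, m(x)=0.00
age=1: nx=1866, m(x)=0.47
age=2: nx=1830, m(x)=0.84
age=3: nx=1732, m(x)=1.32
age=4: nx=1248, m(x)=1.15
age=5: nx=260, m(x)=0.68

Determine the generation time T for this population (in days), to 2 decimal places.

2.76

lx = nx/n0 = nx/2000: 1, 0.933, 0.915, 0.866, 0.624, 0.13
lx·mx: 0, 0.43851, 0.7686, 1.14312, 0.7176, 0.0884 → R0 = 3.15623
x·lx·mx: 0, 0.43851, 1.5372, 3.42936, 2.8704, 0.442 → Σ = 8.71747
T = 8.71747 / 3.15623 = 2.761988… → 2.76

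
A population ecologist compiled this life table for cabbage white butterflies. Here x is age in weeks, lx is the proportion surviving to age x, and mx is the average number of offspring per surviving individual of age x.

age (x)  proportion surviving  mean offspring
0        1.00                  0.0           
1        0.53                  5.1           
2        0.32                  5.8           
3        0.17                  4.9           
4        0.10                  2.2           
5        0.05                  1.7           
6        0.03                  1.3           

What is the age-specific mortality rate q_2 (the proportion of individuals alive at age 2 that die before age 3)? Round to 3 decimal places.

0.469

q_2 = (l_2 − l_3) / l_2 = (0.32 − 0.17) / 0.32
     = 0.15 / 0.32 = 0.46875 → 0.469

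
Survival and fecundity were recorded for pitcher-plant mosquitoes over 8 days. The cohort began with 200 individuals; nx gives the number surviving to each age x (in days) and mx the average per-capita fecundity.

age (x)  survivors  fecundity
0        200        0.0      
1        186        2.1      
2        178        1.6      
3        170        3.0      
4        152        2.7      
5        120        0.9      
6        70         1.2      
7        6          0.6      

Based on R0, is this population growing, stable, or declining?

lx = nx/n0 = nx/200: 1, 0.93, 0.89, 0.85, 0.76, 0.6, 0.35, 0.03
R0 = Σ lx·mx = 0 + 1.953 + 1.424 + 2.55 + 2.052 + 0.54 + 0.42 + 0.018 = 8.957
R0 > 1, so the population is growing.

growing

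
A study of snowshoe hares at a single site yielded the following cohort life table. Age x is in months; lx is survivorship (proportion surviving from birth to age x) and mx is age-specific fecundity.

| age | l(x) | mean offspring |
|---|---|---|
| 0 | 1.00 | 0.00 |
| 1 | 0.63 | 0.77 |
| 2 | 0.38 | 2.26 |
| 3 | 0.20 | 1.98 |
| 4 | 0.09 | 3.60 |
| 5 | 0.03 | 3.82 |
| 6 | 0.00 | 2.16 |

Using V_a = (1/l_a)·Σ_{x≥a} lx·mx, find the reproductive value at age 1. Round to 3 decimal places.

3.458

lx·mx for x ≥ 1: 0.4851, 0.8588, 0.396, 0.324, 0.1146, 0 → sum = 2.1785
V_1 = 2.1785 / l_1 = 2.1785 / 0.63 = 3.457937… → 3.458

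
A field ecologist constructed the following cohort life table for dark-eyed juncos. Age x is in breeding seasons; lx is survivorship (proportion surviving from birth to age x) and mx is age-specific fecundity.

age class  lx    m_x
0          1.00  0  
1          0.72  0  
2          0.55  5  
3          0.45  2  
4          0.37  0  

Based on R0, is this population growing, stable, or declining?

R0 = Σ lx·mx = 0 + 0 + 2.75 + 0.9 + 0 = 3.65
R0 > 1, so the population is growing.

growing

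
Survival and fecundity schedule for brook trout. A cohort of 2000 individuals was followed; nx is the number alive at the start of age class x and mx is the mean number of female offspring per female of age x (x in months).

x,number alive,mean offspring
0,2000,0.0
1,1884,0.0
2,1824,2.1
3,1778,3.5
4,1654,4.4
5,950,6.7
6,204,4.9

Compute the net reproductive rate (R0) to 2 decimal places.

12.35

lx = nx/n0 = nx/2000: 1, 0.942, 0.912, 0.889, 0.827, 0.475, 0.102
lx·mx by age: 0, 0, 1.9152, 3.1115, 3.6388, 3.1825, 0.4998
R0 = Σ lx·mx = 12.3478 → 12.35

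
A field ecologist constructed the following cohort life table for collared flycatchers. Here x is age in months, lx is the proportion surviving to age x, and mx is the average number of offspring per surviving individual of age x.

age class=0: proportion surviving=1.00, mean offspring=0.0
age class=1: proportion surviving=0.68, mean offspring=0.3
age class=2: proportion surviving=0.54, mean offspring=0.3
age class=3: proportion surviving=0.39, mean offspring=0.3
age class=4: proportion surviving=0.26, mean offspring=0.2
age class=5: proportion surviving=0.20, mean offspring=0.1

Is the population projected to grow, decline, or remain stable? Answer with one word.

R0 = Σ lx·mx = 0 + 0.204 + 0.162 + 0.117 + 0.052 + 0.02 = 0.555
R0 < 1, so the population is declining.

declining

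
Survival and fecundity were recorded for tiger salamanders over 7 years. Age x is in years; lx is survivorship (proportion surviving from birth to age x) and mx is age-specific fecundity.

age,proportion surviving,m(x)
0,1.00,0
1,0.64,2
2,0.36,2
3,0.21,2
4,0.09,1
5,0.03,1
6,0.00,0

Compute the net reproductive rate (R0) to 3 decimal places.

2.540

lx·mx by age: 0, 1.28, 0.72, 0.42, 0.09, 0.03, 0
R0 = Σ lx·mx = 2.54 → 2.540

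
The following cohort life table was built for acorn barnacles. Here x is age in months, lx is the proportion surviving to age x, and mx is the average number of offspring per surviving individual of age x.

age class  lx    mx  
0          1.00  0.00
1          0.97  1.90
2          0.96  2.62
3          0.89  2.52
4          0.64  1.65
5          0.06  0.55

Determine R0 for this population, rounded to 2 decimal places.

7.69

lx·mx by age: 0, 1.843, 2.5152, 2.2428, 1.056, 0.033
R0 = Σ lx·mx = 7.69 → 7.69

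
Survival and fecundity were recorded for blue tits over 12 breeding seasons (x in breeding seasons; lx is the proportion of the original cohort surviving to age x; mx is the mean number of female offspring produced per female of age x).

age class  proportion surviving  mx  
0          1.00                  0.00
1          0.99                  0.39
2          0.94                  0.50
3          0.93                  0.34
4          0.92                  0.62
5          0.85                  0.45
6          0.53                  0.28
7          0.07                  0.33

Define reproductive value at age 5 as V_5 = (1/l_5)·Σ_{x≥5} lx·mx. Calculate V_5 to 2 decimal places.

lx·mx for x ≥ 5: 0.3825, 0.1484, 0.0231 → sum = 0.554
V_5 = 0.554 / l_5 = 0.554 / 0.85 = 0.651765… → 0.65

0.65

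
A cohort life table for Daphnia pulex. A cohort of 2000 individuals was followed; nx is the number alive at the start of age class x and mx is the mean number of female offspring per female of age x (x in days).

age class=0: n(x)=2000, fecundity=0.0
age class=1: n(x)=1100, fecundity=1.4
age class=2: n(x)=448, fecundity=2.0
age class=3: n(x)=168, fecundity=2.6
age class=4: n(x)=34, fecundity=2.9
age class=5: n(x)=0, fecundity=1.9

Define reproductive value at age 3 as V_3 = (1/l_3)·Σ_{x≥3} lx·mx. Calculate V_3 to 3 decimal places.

lx = nx/n0 = nx/2000: 1, 0.55, 0.224, 0.084, 0.017, 0
lx·mx for x ≥ 3: 0.2184, 0.0493, 0 → sum = 0.2677
V_3 = 0.2677 / l_3 = 0.2677 / 0.084 = 3.186905… → 3.187

3.187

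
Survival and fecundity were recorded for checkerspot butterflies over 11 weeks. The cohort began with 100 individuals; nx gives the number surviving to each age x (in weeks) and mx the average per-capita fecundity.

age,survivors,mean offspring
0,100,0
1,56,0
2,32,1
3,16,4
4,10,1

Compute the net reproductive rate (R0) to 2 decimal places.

lx = nx/n0 = nx/100: 1, 0.56, 0.32, 0.16, 0.1
lx·mx by age: 0, 0, 0.32, 0.64, 0.1
R0 = Σ lx·mx = 1.06 → 1.06

1.06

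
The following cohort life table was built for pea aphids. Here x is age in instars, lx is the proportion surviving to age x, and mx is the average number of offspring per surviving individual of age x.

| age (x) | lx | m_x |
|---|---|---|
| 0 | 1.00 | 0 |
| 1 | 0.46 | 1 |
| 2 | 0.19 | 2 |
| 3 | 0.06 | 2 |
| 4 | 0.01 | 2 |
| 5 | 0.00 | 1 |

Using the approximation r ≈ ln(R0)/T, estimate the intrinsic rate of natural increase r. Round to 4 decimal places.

R0 = Σ lx·mx = 0 + 0.46 + 0.38 + 0.12 + 0.02 + 0 = 0.98
Σ x·lx·mx = 1.66; T = 1.66/0.98 = 1.69388…
r ≈ ln(R0)/T = ln(0.98)/1.69388… = -0.011927… → -0.0119

-0.0119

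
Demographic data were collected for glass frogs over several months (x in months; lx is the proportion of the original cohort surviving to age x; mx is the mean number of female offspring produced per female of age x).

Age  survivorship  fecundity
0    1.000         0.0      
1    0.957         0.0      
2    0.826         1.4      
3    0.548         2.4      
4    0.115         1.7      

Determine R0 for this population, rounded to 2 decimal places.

2.67

lx·mx by age: 0, 0, 1.1564, 1.3152, 0.1955
R0 = Σ lx·mx = 2.6671 → 2.67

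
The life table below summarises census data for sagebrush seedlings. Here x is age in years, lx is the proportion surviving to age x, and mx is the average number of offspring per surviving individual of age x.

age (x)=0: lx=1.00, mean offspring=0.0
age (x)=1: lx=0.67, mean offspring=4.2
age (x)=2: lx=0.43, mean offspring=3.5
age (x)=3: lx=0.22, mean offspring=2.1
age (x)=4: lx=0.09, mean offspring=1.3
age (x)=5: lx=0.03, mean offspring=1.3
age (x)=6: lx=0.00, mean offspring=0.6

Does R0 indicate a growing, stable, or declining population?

growing

R0 = Σ lx·mx = 0 + 2.814 + 1.505 + 0.462 + 0.117 + 0.039 + 0 = 4.937
R0 > 1, so the population is growing.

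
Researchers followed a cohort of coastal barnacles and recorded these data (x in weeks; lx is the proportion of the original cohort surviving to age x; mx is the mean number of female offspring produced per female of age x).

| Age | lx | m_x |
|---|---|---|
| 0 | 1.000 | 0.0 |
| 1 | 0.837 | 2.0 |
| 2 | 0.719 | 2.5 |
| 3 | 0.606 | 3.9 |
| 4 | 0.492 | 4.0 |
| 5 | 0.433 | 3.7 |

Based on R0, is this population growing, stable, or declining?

R0 = Σ lx·mx = 0 + 1.674 + 1.7975 + 2.3634 + 1.968 + 1.6021 = 9.405
R0 > 1, so the population is growing.

growing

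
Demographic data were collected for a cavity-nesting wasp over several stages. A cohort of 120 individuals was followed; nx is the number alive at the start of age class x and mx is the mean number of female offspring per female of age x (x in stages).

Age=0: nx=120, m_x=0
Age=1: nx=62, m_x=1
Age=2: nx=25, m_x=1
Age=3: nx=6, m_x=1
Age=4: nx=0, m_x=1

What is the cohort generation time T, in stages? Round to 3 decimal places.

lx = nx/n0 = nx/120: 1, 0.51667…, 0.20833…, 0.05, 0
lx·mx: 0, 0.516667…, 0.208333…, 0.05, 0 → R0 = 0.775…
x·lx·mx: 0, 0.516667…, 0.416667…, 0.15, 0 → Σ = 1.083333…
T = 1.083333… / 0.775… = 1.397849… → 1.398

1.398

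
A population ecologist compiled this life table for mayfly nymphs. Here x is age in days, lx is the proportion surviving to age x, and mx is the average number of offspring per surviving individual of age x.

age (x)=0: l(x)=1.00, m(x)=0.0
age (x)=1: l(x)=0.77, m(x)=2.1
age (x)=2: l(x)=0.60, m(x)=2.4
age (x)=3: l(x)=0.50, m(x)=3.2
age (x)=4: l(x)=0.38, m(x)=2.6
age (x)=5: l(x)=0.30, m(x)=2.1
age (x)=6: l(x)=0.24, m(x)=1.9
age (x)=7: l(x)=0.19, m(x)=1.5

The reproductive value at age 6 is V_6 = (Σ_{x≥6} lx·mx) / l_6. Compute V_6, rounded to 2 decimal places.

3.09

lx·mx for x ≥ 6: 0.456, 0.285 → sum = 0.741
V_6 = 0.741 / l_6 = 0.741 / 0.24 = 3.0875 → 3.09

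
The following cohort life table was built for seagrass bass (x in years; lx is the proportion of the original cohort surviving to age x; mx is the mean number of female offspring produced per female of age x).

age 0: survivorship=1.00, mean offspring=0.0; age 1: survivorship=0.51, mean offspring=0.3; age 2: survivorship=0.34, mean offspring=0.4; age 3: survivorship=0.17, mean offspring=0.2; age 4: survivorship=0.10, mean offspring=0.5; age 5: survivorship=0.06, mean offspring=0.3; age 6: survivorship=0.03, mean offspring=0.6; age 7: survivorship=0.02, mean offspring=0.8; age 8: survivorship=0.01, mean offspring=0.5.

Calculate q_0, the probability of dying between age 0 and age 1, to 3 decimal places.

q_0 = (l_0 − l_1) / l_0 = (1 − 0.51) / 1
     = 0.49 / 1 = 0.49 → 0.490

0.490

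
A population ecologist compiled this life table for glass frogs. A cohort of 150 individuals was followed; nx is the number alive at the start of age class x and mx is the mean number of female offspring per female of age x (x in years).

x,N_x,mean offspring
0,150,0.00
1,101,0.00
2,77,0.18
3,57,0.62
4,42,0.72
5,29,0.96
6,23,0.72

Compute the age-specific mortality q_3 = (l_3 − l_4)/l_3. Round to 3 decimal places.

lx = nx/n0 = nx/150: 1, 0.67333…, 0.51333…, 0.38, 0.28, 0.19333…, 0.15333…
q_3 = (l_3 − l_4) / l_3 = (0.38 − 0.28) / 0.38
     = 0.1 / 0.38 = 0.263158… → 0.263

0.263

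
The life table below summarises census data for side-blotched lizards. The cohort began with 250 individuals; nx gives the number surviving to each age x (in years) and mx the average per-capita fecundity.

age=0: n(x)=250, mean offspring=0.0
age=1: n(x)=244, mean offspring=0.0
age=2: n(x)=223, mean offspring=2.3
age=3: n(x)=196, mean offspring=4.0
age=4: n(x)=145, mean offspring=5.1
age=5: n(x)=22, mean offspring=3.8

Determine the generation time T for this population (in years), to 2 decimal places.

lx = nx/n0 = nx/250: 1, 0.976, 0.892, 0.784, 0.58, 0.088
lx·mx: 0, 0, 2.0516, 3.136, 2.958, 0.3344 → R0 = 8.48
x·lx·mx: 0, 0, 4.1032, 9.408, 11.832, 1.672 → Σ = 27.0152
T = 27.0152 / 8.48 = 3.185755… → 3.19

3.19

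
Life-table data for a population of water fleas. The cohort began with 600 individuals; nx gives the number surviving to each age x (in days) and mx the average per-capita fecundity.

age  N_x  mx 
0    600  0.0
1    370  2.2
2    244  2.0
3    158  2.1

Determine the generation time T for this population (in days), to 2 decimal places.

lx = nx/n0 = nx/600: 1, 0.61667…, 0.40667…, 0.26333…
lx·mx: 0, 1.356667…, 0.813333…, 0.553… → R0 = 2.723…
x·lx·mx: 0, 1.356667…, 1.626667…, 1.659… → Σ = 4.642333…
T = 4.642333… / 2.723… = 1.70486… → 1.70

1.70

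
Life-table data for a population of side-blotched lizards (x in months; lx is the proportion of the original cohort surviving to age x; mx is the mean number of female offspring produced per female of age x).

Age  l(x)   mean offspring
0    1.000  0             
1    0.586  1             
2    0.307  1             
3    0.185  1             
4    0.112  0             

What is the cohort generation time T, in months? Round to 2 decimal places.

lx·mx: 0, 0.586, 0.307, 0.185, 0 → R0 = 1.078
x·lx·mx: 0, 0.586, 0.614, 0.555, 0 → Σ = 1.755
T = 1.755 / 1.078 = 1.628015… → 1.63

1.63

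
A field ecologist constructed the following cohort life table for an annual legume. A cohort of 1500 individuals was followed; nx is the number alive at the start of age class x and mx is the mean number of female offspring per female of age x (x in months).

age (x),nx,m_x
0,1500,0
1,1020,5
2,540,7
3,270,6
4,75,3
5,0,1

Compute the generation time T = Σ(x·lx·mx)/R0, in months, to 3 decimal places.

1.717

lx = nx/n0 = nx/1500: 1, 0.68, 0.36, 0.18, 0.05, 0
lx·mx: 0, 3.4, 2.52, 1.08, 0.15, 0 → R0 = 7.15
x·lx·mx: 0, 3.4, 5.04, 3.24, 0.6, 0 → Σ = 12.28
T = 12.28 / 7.15 = 1.717483… → 1.717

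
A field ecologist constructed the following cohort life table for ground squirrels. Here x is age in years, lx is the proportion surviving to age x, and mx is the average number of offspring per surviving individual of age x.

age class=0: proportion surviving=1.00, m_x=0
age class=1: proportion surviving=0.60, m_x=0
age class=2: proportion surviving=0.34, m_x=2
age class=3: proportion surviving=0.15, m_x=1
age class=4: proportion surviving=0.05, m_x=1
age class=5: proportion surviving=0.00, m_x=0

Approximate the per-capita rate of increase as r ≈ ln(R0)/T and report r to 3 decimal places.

-0.056

R0 = Σ lx·mx = 0 + 0 + 0.68 + 0.15 + 0.05 + 0 = 0.88
Σ x·lx·mx = 2.01; T = 2.01/0.88 = 2.28409…
r ≈ ln(R0)/T = ln(0.88)/2.28409… = -0.05597… → -0.056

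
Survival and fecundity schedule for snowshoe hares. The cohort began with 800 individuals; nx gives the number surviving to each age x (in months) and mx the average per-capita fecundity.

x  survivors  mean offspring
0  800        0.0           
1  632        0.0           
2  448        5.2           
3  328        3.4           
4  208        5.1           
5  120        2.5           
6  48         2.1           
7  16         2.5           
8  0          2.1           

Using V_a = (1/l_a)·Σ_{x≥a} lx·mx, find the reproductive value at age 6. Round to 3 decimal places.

lx = nx/n0 = nx/800: 1, 0.79, 0.56, 0.41, 0.26, 0.15, 0.06, 0.02, 0
lx·mx for x ≥ 6: 0.126, 0.05, 0 → sum = 0.176
V_6 = 0.176 / l_6 = 0.176 / 0.06 = 2.933333… → 2.933

2.933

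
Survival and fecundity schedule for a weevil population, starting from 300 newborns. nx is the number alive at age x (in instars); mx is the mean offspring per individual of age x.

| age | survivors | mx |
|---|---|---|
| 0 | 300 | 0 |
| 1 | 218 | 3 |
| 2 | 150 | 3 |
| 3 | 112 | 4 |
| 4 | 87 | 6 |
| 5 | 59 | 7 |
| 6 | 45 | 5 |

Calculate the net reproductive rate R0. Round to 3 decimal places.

9.040

lx = nx/n0 = nx/300: 1, 0.72667…, 0.5, 0.37333…, 0.29, 0.19667…, 0.15
lx·mx by age: 0, 2.18…, 1.5, 1.493333…, 1.74, 1.376667…, 0.75
R0 = Σ lx·mx = 9.04… → 9.040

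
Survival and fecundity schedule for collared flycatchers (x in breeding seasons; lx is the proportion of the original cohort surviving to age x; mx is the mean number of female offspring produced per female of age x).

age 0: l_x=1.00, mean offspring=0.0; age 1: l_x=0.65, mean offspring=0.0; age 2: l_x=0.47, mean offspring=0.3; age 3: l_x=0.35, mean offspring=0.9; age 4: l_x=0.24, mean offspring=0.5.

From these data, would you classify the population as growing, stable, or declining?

R0 = Σ lx·mx = 0 + 0 + 0.141 + 0.315 + 0.12 = 0.576
R0 < 1, so the population is declining.

declining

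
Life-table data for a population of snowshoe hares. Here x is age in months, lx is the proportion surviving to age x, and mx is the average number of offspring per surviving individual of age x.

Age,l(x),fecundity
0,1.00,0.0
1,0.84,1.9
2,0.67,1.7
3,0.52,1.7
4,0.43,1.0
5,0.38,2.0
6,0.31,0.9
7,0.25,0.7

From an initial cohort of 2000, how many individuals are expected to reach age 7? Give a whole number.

500

Expected survivors = N0 · l_7 = 2000 × 0.25 = 500 → 500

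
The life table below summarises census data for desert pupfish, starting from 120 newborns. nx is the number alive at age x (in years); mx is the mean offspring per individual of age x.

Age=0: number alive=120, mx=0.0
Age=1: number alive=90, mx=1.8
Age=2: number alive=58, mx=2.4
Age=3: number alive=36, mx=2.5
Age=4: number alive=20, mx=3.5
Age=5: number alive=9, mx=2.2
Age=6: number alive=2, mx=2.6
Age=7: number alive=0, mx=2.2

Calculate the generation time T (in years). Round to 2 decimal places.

2.30

lx = nx/n0 = nx/120: 1, 0.75, 0.48333…, 0.3, 0.16667…, 0.075, 0.01667…, 0
lx·mx: 0, 1.35, 1.16…, 0.75, 0.583333…, 0.165, 0.043333…, 0 → R0 = 4.051667…
x·lx·mx: 0, 1.35, 2.32…, 2.25, 2.333333…, 0.825, 0.26…, 0 → Σ = 9.338333…
T = 9.338333… / 4.051667… = 2.304813… → 2.30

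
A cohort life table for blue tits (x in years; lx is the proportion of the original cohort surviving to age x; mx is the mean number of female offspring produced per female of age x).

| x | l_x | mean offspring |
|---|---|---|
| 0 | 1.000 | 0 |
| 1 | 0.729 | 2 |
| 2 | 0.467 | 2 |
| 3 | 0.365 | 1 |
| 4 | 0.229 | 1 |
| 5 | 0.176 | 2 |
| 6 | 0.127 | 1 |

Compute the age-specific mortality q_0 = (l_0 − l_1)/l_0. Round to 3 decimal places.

0.271

q_0 = (l_0 − l_1) / l_0 = (1 − 0.729) / 1
     = 0.271 / 1 = 0.271 → 0.271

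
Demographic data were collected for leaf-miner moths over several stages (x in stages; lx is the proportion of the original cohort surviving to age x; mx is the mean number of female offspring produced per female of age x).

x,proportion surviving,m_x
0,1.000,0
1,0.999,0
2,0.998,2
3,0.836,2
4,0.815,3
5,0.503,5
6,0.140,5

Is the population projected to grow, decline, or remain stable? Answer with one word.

growing

R0 = Σ lx·mx = 0 + 0 + 1.996 + 1.672 + 2.445 + 2.515 + 0.7 = 9.328
R0 > 1, so the population is growing.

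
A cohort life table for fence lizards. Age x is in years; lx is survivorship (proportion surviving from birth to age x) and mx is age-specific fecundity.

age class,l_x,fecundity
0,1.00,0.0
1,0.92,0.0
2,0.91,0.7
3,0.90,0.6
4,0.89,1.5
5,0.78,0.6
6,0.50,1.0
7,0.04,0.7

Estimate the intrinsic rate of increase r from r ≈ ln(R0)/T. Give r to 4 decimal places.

0.3197

R0 = Σ lx·mx = 0 + 0 + 0.637 + 0.54 + 1.335 + 0.468 + 0.5 + 0.028 = 3.508
Σ x·lx·mx = 13.77; T = 13.77/3.508 = 3.92531…
r ≈ ln(R0)/T = ln(3.508)/3.92531… = 0.319731… → 0.3197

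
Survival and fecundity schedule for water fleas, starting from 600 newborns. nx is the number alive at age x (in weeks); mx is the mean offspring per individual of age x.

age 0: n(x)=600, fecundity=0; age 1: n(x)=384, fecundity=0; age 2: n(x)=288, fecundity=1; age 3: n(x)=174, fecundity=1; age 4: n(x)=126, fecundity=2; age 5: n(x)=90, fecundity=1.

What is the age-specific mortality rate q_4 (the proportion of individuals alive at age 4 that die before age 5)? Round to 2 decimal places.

lx = nx/n0 = nx/600: 1, 0.64, 0.48, 0.29, 0.21, 0.15
q_4 = (l_4 − l_5) / l_4 = (0.21 − 0.15) / 0.21
     = 0.06 / 0.21 = 0.285714… → 0.29

0.29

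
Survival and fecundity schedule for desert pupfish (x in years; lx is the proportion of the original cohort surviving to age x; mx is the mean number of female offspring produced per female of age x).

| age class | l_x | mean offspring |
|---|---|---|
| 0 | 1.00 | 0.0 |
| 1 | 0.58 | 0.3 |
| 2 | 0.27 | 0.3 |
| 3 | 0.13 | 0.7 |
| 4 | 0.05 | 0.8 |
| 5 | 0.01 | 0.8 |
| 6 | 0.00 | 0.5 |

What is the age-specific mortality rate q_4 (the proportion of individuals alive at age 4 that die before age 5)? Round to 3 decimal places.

0.800

q_4 = (l_4 − l_5) / l_4 = (0.05 − 0.01) / 0.05
     = 0.04 / 0.05 = 0.8 → 0.800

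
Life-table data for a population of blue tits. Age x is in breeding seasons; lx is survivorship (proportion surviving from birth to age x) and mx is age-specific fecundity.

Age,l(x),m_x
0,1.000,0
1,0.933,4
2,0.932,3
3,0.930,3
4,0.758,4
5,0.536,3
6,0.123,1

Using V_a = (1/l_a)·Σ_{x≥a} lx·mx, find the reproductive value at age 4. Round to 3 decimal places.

lx·mx for x ≥ 4: 3.032, 1.608, 0.123 → sum = 4.763
V_4 = 4.763 / l_4 = 4.763 / 0.758 = 6.283641… → 6.284

6.284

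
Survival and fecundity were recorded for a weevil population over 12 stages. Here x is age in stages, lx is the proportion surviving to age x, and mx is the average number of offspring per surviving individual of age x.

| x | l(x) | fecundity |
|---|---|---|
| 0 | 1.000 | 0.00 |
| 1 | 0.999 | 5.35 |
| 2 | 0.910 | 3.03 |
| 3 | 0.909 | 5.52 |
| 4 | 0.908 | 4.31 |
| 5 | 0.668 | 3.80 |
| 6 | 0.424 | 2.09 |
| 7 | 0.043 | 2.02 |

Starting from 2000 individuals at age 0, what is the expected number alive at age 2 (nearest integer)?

1820

Expected survivors = N0 · l_2 = 2000 × 0.910 = 1820 → 1820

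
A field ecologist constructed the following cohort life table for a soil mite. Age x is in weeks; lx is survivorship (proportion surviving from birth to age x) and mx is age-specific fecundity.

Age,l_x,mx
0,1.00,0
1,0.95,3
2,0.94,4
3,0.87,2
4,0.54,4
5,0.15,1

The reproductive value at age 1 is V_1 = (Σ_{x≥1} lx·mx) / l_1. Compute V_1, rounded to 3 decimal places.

11.221

lx·mx for x ≥ 1: 2.85, 3.76, 1.74, 2.16, 0.15 → sum = 10.66
V_1 = 10.66 / l_1 = 10.66 / 0.95 = 11.221053… → 11.221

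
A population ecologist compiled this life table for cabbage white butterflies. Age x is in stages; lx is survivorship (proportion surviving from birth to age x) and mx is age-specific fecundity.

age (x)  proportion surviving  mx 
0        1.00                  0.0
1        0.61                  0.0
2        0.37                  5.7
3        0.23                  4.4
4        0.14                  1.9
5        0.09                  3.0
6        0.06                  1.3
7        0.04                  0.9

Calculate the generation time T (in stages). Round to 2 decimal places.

2.75

lx·mx: 0, 0, 2.109, 1.012, 0.266, 0.27, 0.078, 0.036 → R0 = 3.771
x·lx·mx: 0, 0, 4.218, 3.036, 1.064, 1.35, 0.468, 0.252 → Σ = 10.388
T = 10.388 / 3.771 = 2.754707… → 2.75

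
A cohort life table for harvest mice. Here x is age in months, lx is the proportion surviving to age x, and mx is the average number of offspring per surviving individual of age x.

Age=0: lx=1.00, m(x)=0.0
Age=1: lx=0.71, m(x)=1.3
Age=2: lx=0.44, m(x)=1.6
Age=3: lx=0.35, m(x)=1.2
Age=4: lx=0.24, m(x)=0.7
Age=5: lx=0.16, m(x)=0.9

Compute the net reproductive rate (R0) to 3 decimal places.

lx·mx by age: 0, 0.923, 0.704, 0.42, 0.168, 0.144
R0 = Σ lx·mx = 2.359 → 2.359

2.359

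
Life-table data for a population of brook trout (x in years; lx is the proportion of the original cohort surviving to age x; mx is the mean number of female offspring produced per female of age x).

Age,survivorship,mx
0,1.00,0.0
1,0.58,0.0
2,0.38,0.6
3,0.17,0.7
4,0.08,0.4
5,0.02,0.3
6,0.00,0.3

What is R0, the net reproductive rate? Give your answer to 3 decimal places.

0.385

lx·mx by age: 0, 0, 0.228, 0.119, 0.032, 0.006, 0
R0 = Σ lx·mx = 0.385 → 0.385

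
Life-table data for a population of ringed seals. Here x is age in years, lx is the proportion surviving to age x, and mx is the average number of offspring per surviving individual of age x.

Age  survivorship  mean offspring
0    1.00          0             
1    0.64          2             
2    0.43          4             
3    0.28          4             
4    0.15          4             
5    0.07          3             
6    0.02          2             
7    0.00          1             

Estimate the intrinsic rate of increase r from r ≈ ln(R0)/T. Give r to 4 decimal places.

0.6771

R0 = Σ lx·mx = 0 + 1.28 + 1.72 + 1.12 + 0.6 + 0.21 + 0.04 + 0 = 4.97
Σ x·lx·mx = 11.77; T = 11.77/4.97 = 2.36821…
r ≈ ln(R0)/T = ln(4.97)/2.36821… = 0.67706… → 0.6771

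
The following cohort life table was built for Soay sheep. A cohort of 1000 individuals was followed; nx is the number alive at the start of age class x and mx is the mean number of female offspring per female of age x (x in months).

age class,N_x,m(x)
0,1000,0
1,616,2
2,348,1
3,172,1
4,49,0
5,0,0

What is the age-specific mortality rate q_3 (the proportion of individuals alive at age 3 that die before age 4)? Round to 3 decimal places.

0.715

lx = nx/n0 = nx/1000: 1, 0.616, 0.348, 0.172, 0.049, 0
q_3 = (l_3 − l_4) / l_3 = (0.172 − 0.049) / 0.172
     = 0.123 / 0.172 = 0.715116… → 0.715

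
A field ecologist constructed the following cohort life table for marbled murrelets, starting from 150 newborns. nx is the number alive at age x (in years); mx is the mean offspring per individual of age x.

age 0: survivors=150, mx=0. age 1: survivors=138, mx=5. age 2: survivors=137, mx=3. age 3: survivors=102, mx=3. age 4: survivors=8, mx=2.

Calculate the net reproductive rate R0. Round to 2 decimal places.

9.49

lx = nx/n0 = nx/150: 1, 0.92, 0.91333…, 0.68, 0.05333…
lx·mx by age: 0, 4.6, 2.74…, 2.04, 0.106667…
R0 = Σ lx·mx = 9.486667… → 9.49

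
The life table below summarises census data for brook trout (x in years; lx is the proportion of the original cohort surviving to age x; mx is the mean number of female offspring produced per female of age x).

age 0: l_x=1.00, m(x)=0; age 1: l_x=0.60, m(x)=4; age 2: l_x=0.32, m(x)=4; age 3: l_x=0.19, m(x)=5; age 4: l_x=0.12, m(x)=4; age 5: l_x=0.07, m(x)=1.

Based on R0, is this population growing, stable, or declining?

R0 = Σ lx·mx = 0 + 2.4 + 1.28 + 0.95 + 0.48 + 0.07 = 5.18
R0 > 1, so the population is growing.

growing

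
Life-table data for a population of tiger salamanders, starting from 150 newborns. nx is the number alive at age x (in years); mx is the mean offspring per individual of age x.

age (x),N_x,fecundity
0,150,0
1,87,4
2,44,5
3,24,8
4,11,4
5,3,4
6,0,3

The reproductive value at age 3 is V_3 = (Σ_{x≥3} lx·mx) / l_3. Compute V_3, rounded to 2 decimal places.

lx = nx/n0 = nx/150: 1, 0.58, 0.29333…, 0.16, 0.07333…, 0.02, 0
lx·mx for x ≥ 3: 1.28, 0.293333…, 0.08, 0 → sum = 1.653333…
V_3 = 1.653333… / l_3 = 1.653333… / 0.16 = 10.333333… → 10.33

10.33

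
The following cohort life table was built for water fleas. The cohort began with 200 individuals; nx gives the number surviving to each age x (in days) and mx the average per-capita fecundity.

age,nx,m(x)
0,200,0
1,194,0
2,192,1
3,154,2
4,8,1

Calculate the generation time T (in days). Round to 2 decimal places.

2.64

lx = nx/n0 = nx/200: 1, 0.97, 0.96, 0.77, 0.04
lx·mx: 0, 0, 0.96, 1.54, 0.04 → R0 = 2.54
x·lx·mx: 0, 0, 1.92, 4.62, 0.16 → Σ = 6.7
T = 6.7 / 2.54 = 2.637795… → 2.64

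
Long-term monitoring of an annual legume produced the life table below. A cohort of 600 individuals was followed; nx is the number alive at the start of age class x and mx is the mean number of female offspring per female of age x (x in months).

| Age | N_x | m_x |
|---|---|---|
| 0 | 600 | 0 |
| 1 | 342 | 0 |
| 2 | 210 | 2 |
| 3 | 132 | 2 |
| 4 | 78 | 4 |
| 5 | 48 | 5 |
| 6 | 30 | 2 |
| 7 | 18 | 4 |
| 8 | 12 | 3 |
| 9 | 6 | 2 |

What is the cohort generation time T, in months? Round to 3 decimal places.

3.771

lx = nx/n0 = nx/600: 1, 0.57, 0.35, 0.22, 0.13, 0.08, 0.05, 0.03, 0.02, 0.01
lx·mx: 0, 0, 0.7, 0.44, 0.52, 0.4, 0.1, 0.12, 0.06, 0.02 → R0 = 2.36
x·lx·mx: 0, 0, 1.4, 1.32, 2.08, 2, 0.6, 0.84, 0.48, 0.18 → Σ = 8.9
T = 8.9 / 2.36 = 3.771186… → 3.771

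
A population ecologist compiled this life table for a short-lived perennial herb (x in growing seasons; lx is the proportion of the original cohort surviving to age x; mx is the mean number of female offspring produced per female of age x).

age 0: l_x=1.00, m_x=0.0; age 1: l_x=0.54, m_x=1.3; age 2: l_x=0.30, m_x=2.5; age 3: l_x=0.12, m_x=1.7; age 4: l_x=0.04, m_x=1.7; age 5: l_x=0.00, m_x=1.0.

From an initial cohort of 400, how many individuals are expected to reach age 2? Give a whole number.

Expected survivors = N0 · l_2 = 400 × 0.30 = 120 → 120

120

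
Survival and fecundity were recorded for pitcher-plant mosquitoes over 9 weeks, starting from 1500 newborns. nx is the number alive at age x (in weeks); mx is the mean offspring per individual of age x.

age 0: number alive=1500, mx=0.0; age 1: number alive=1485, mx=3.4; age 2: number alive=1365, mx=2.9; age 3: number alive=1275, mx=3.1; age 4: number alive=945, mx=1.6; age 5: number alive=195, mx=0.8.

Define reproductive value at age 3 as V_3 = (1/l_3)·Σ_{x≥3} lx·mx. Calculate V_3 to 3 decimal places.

4.408

lx = nx/n0 = nx/1500: 1, 0.99, 0.91, 0.85, 0.63, 0.13
lx·mx for x ≥ 3: 2.635, 1.008, 0.104 → sum = 3.747
V_3 = 3.747 / l_3 = 3.747 / 0.85 = 4.408235… → 4.408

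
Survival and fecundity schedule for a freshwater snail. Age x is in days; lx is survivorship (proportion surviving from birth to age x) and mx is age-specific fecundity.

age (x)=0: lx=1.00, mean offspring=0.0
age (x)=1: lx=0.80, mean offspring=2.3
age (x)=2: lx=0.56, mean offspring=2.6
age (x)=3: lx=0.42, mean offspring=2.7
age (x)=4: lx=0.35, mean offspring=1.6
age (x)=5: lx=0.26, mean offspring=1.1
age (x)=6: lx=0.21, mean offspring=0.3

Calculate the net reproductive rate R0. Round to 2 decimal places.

lx·mx by age: 0, 1.84, 1.456, 1.134, 0.56, 0.286, 0.063
R0 = Σ lx·mx = 5.339 → 5.34

5.34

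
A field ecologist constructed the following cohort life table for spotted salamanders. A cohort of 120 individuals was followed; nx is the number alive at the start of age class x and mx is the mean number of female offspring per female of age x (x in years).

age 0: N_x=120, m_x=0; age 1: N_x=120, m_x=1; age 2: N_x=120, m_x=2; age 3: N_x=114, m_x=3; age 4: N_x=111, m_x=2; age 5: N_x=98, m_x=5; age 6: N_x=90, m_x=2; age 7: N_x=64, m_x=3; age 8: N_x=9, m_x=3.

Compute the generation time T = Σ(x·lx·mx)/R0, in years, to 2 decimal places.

4.19

lx = nx/n0 = nx/120: 1, 1, 1, 0.95, 0.925, 0.81667…, 0.75, 0.53333…, 0.075
lx·mx: 0, 1, 2, 2.85, 1.85, 4.083333…, 1.5, 1.6…, 0.225 → R0 = 15.108333…
x·lx·mx: 0, 1, 4, 8.55, 7.4, 20.416667…, 9, 11.2…, 1.8 → Σ = 63.366667…
T = 63.366667… / 15.108333… = 4.194153… → 4.19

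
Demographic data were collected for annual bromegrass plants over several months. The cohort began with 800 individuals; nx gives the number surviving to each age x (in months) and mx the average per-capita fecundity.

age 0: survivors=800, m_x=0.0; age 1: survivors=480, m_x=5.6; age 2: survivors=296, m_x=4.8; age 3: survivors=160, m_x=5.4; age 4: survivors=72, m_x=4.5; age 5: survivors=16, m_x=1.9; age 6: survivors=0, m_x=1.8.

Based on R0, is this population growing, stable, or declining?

growing

lx = nx/n0 = nx/800: 1, 0.6, 0.37, 0.2, 0.09, 0.02, 0
R0 = Σ lx·mx = 0 + 3.36 + 1.776 + 1.08 + 0.405 + 0.038 + 0 = 6.659
R0 > 1, so the population is growing.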